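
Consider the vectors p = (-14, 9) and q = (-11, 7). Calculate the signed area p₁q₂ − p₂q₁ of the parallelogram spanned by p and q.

(-14)·7 - 9·(-11) = -98 - (-99) = 1

1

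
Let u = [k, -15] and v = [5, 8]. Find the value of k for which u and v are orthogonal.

u · v = k·5 + (-15)·8 = -120 + 5k
Set equal to 0: 5k = 120, so k = 24.

24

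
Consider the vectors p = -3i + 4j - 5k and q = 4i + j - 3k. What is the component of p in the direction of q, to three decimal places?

1.373

p · q = (-3)·4 + 4·1 + (-5)·(-3) = -12 + 4 + 15 = 7
|q| = √(16 + 1 + 9) = √26 ≈ 5.0990
comp_q p = 7 / √26 ≈ 1.373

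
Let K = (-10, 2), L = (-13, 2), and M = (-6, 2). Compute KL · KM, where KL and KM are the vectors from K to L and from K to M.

-12

KL = L − K = (-3, 0)
KM = M − K = (4, 0)
KL · KM = (-3)·4 + 0·0 = -12 + 0 = -12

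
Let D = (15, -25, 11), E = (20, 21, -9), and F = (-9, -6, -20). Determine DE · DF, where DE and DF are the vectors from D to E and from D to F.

1374

DE = E − D = (5, 46, -20)
DF = F − D = (-24, 19, -31)
DE · DF = 5·(-24) + 46·19 + (-20)·(-31) = -120 + 874 + 620 = 1374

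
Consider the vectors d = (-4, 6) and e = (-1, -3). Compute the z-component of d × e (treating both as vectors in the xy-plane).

(-4)·(-3) - 6·(-1) = 12 - (-6) = 18

18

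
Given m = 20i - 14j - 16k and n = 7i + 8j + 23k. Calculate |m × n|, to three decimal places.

656.798

i: (-14)·23 - (-16)·8 = -322 - (-128) = -194
j: (-16)·7 - 20·23 = -112 - 460 = -572
k: 20·8 - (-14)·7 = 160 - (-98) = 258
m × n = (-194, -572, 258)
|m × n| = √((-194)² + (-572)² + 258²) = √431384 ≈ 656.7983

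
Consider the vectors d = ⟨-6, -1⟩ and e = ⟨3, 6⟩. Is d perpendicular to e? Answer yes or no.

d · e = (-6)·3 + (-1)·6 = -18 - 6 = -24
Nonzero, so the vectors are not orthogonal.

no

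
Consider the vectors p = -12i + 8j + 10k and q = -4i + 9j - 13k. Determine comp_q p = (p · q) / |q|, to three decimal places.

p · q = (-12)·(-4) + 8·9 + 10·(-13) = 48 + 72 - 130 = -10
|q| = √(16 + 81 + 169) = √266 ≈ 16.3095
comp_q p = -10 / √266 ≈ -0.613

-0.613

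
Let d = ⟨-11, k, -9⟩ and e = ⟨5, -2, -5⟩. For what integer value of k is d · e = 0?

d · e = (-11)·5 + k·(-2) + (-9)·(-5) = -10 - 2k
Set equal to 0: -2k = 10, so k = -5.

-5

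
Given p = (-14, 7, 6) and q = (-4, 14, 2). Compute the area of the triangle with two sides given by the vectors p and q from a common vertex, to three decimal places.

91.022

i: 7·2 - 6·14 = 14 - 84 = -70
j: 6·(-4) - (-14)·2 = -24 - (-28) = 4
k: (-14)·14 - 7·(-4) = -196 - (-28) = -168
p × q = (-70, 4, -168)
|p × q| = √((-70)² + 4² + (-168)²) = √33140 ≈ 182.0440
area = ½ · 182.0440 ≈ 91.022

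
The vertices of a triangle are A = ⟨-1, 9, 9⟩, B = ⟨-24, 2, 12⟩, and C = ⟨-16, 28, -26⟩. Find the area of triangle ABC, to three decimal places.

512.740

AB = (-23, -7, 3),  AC = (-15, 19, -35)
i: (-7)·(-35) - 3·19 = 245 - 57 = 188
j: 3·(-15) - (-23)·(-35) = -45 - 805 = -850
k: (-23)·19 - (-7)·(-15) = -437 - 105 = -542
AB × AC = (188, -850, -542)
|AB × AC| = √1051608 ≈ 1025.4794
area = ½ · 1025.4794 ≈ 512.740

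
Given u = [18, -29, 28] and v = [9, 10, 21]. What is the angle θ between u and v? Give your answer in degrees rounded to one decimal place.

u · v = 18·9 + (-29)·10 + 28·21 = 162 - 290 + 588 = 460
|u|² = 324 + 841 + 784 = 1949,  |u| = √1949 ≈ 44.147480
|v|² = 81 + 100 + 441 = 622,  |v| = √622 ≈ 24.939928
cos θ = 460 / (44.147480 · 24.939928) ≈ 0.41779
θ = arccos(0.41779) ≈ 65.3°

65.3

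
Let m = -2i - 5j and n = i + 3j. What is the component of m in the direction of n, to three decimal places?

-5.376

m · n = (-2)·1 + (-5)·3 = -2 - 15 = -17
|n| = √(1 + 9) = √10 ≈ 3.1623
comp_n m = -17 / √10 ≈ -5.376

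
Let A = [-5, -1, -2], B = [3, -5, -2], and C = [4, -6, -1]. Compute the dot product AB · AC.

92

AB = B − A = (8, -4, 0)
AC = C − A = (9, -5, 1)
AB · AC = 8·9 + (-4)·(-5) + 0·1 = 72 + 20 + 0 = 92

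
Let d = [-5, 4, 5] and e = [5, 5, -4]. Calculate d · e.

-25

d · e = (-5)·5 + 4·5 + 5·(-4) = -25 + 20 - 20 = -25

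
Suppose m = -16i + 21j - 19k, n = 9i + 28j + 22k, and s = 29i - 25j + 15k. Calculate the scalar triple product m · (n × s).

n × s:
i: 28·15 - 22·(-25) = 420 - (-550) = 970
j: 22·29 - 9·15 = 638 - 135 = 503
k: 9·(-25) - 28·29 = -225 - 812 = -1037
n × s = (970, 503, -1037)
m · (n × s) = (-16)·970 + 21·503 + (-19)·(-1037) = -15520 + 10563 + 19703 = 14746

14746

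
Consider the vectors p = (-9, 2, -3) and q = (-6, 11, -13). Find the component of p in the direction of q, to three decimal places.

6.369

p · q = (-9)·(-6) + 2·11 + (-3)·(-13) = 54 + 22 + 39 = 115
|q| = √(36 + 121 + 169) = √326 ≈ 18.0555
comp_q p = 115 / √326 ≈ 6.369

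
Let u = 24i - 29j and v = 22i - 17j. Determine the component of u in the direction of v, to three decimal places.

u · v = 24·22 + (-29)·(-17) = 528 + 493 = 1021
|v| = √(484 + 289) = √773 ≈ 27.8029
comp_v u = 1021 / √773 ≈ 36.723

36.723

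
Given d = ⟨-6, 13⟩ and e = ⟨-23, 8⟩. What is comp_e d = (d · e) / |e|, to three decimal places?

9.938

d · e = (-6)·(-23) + 13·8 = 138 + 104 = 242
|e| = √(529 + 64) = √593 ≈ 24.3516
comp_e d = 242 / √593 ≈ 9.938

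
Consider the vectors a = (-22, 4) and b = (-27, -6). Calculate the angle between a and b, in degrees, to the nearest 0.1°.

22.8

a · b = (-22)·(-27) + 4·(-6) = 594 - 24 = 570
|a|² = 484 + 16 = 500,  |a| = √500 ≈ 22.360680
|b|² = 729 + 36 = 765,  |b| = √765 ≈ 27.658633
cos θ = 570 / (22.360680 · 27.658633) ≈ 0.92164
θ = arccos(0.92164) ≈ 22.8°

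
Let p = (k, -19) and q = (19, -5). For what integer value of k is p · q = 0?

p · q = k·19 + (-19)·(-5) = 95 + 19k
Set equal to 0: 19k = -95, so k = -5.

-5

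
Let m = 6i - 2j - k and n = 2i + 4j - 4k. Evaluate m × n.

i: (-2)·(-4) - (-1)·4 = 8 - (-4) = 12
j: (-1)·2 - 6·(-4) = -2 - (-24) = 22
k: 6·4 - (-2)·2 = 24 - (-4) = 28
m × n = (12, 22, 28)

(12, 22, 28)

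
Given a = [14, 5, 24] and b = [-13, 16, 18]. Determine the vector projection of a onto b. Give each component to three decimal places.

(-5.728, 7.049, 7.931)

a · b = 14·(-13) + 5·16 + 24·18 = -182 + 80 + 432 = 330
|b|² = 169 + 256 + 324 = 749
proj_b a = (330/749) · (-13, 16, 18) ≈ (-5.728, 7.049, 7.931)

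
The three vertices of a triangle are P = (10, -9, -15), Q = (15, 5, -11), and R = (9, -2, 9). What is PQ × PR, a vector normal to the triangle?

PQ = (5, 14, 4)
PR = (-1, 7, 24)
i: 14·24 - 4·7 = 336 - 28 = 308
j: 4·(-1) - 5·24 = -4 - 120 = -124
k: 5·7 - 14·(-1) = 35 - (-14) = 49
PQ × PR = (308, -124, 49)

(308, -124, 49)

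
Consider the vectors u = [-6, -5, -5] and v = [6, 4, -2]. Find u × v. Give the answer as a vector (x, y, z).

i: (-5)·(-2) - (-5)·4 = 10 - (-20) = 30
j: (-5)·6 - (-6)·(-2) = -30 - 12 = -42
k: (-6)·4 - (-5)·6 = -24 - (-30) = 6
u × v = (30, -42, 6)

(30, -42, 6)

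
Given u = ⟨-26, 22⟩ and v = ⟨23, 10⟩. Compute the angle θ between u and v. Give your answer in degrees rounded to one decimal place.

u · v = (-26)·23 + 22·10 = -598 + 220 = -378
|u|² = 676 + 484 = 1160,  |u| = √1160 ≈ 34.058773
|v|² = 529 + 100 = 629,  |v| = √629 ≈ 25.079872
cos θ = -378 / (34.058773 · 25.079872) ≈ -0.44252
θ = arccos(-0.44252) ≈ 116.3°

116.3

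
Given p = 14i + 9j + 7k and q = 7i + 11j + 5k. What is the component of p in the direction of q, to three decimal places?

p · q = 14·7 + 9·11 + 7·5 = 98 + 99 + 35 = 232
|q| = √(49 + 121 + 25) = √195 ≈ 13.9642
comp_q p = 232 / √195 ≈ 16.614

16.614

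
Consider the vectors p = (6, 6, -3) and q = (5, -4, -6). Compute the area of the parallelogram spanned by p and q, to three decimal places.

75.240

i: 6·(-6) - (-3)·(-4) = -36 - 12 = -48
j: (-3)·5 - 6·(-6) = -15 - (-36) = 21
k: 6·(-4) - 6·5 = -24 - 30 = -54
p × q = (-48, 21, -54)
|p × q| = √((-48)² + 21² + (-54)²) = √5661 ≈ 75.2396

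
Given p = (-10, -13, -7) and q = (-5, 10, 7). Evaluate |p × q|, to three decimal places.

i: (-13)·7 - (-7)·10 = -91 - (-70) = -21
j: (-7)·(-5) - (-10)·7 = 35 - (-70) = 105
k: (-10)·10 - (-13)·(-5) = -100 - 65 = -165
p × q = (-21, 105, -165)
|p × q| = √((-21)² + 105² + (-165)²) = √38691 ≈ 196.7003

196.700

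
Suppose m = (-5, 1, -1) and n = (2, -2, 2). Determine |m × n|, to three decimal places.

11.314

i: 1·2 - (-1)·(-2) = 2 - 2 = 0
j: (-1)·2 - (-5)·2 = -2 - (-10) = 8
k: (-5)·(-2) - 1·2 = 10 - 2 = 8
m × n = (0, 8, 8)
|m × n| = √(0² + 8² + 8²) = √128 ≈ 11.3137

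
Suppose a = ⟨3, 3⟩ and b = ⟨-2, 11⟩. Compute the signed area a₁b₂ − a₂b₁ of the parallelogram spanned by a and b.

39

3·11 - 3·(-2) = 33 - (-6) = 39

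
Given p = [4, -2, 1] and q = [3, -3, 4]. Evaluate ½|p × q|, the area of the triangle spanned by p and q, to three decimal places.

7.583

i: (-2)·4 - 1·(-3) = -8 - (-3) = -5
j: 1·3 - 4·4 = 3 - 16 = -13
k: 4·(-3) - (-2)·3 = -12 - (-6) = -6
p × q = (-5, -13, -6)
|p × q| = √((-5)² + (-13)² + (-6)²) = √230 ≈ 15.1658
area = ½ · 15.1658 ≈ 7.583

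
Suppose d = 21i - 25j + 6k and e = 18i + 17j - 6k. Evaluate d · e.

-83

d · e = 21·18 + (-25)·17 + 6·(-6) = 378 - 425 - 36 = -83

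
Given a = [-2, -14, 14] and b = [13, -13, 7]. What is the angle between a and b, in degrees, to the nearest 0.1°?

49.5

a · b = (-2)·13 + (-14)·(-13) + 14·7 = -26 + 182 + 98 = 254
|a|² = 4 + 196 + 196 = 396,  |a| = √396 ≈ 19.899749
|b|² = 169 + 169 + 49 = 387,  |b| = √387 ≈ 19.672316
cos θ = 254 / (19.899749 · 19.672316) ≈ 0.64883
θ = arccos(0.64883) ≈ 49.5°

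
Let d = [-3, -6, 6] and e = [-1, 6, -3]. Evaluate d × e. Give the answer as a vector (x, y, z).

i: (-6)·(-3) - 6·6 = 18 - 36 = -18
j: 6·(-1) - (-3)·(-3) = -6 - 9 = -15
k: (-3)·6 - (-6)·(-1) = -18 - 6 = -24
d × e = (-18, -15, -24)

(-18, -15, -24)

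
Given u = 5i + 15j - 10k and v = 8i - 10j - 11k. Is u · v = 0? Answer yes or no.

u · v = 5·8 + 15·(-10) + (-10)·(-11) = 40 - 150 + 110 = 0
Zero, so the vectors are orthogonal.

yes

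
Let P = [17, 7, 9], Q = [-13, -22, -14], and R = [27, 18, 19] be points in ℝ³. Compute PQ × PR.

(-37, 70, -40)

PQ = (-30, -29, -23)
PR = (10, 11, 10)
i: (-29)·10 - (-23)·11 = -290 - (-253) = -37
j: (-23)·10 - (-30)·10 = -230 - (-300) = 70
k: (-30)·11 - (-29)·10 = -330 - (-290) = -40
PQ × PR = (-37, 70, -40)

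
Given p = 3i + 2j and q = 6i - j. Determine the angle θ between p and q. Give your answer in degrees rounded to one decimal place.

p · q = 3·6 + 2·(-1) = 18 - 2 = 16
|p|² = 9 + 4 = 13,  |p| = √13 ≈ 3.605551
|q|² = 36 + 1 = 37,  |q| = √37 ≈ 6.082763
cos θ = 16 / (3.605551 · 6.082763) ≈ 0.72954
θ = arccos(0.72954) ≈ 43.2°

43.2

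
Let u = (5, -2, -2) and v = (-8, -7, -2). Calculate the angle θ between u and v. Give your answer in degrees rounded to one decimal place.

110.7

u · v = 5·(-8) + (-2)·(-7) + (-2)·(-2) = -40 + 14 + 4 = -22
|u|² = 25 + 4 + 4 = 33,  |u| = √33 ≈ 5.744563
|v|² = 64 + 49 + 4 = 117,  |v| = √117 ≈ 10.816654
cos θ = -22 / (5.744563 · 10.816654) ≈ -0.35406
θ = arccos(-0.35406) ≈ 110.7°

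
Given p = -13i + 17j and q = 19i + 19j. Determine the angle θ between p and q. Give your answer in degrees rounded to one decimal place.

82.4

p · q = (-13)·19 + 17·19 = -247 + 323 = 76
|p|² = 169 + 289 = 458,  |p| = √458 ≈ 21.400935
|q|² = 361 + 361 = 722,  |q| = √722 ≈ 26.870058
cos θ = 76 / (21.400935 · 26.870058) ≈ 0.13216
θ = arccos(0.13216) ≈ 82.4°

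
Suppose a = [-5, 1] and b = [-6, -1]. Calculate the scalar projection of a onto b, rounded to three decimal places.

a · b = (-5)·(-6) + 1·(-1) = 30 - 1 = 29
|b| = √(36 + 1) = √37 ≈ 6.0828
comp_b a = 29 / √37 ≈ 4.768

4.768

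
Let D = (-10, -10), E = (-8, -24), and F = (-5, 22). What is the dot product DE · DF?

DE = E − D = (2, -14)
DF = F − D = (5, 32)
DE · DF = 2·5 + (-14)·32 = 10 - 448 = -438

-438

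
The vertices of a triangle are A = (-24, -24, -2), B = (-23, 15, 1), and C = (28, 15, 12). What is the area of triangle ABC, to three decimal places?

AB = (1, 39, 3),  AC = (52, 39, 14)
i: 39·14 - 3·39 = 546 - 117 = 429
j: 3·52 - 1·14 = 156 - 14 = 142
k: 1·39 - 39·52 = 39 - 2028 = -1989
AB × AC = (429, 142, -1989)
|AB × AC| = √4160326 ≈ 2039.6877
area = ½ · 2039.6877 ≈ 1019.844

1019.844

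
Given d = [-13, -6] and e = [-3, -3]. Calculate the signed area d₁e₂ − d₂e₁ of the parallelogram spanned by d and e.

(-13)·(-3) - (-6)·(-3) = 39 - 18 = 21

21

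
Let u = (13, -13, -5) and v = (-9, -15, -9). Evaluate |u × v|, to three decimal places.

354.051

i: (-13)·(-9) - (-5)·(-15) = 117 - 75 = 42
j: (-5)·(-9) - 13·(-9) = 45 - (-117) = 162
k: 13·(-15) - (-13)·(-9) = -195 - 117 = -312
u × v = (42, 162, -312)
|u × v| = √(42² + 162² + (-312)²) = √125352 ≈ 354.0508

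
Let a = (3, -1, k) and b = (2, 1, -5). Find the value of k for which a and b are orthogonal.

1

a · b = 3·2 + (-1)·1 + k·(-5) = 5 - 5k
Set equal to 0: -5k = -5, so k = 1.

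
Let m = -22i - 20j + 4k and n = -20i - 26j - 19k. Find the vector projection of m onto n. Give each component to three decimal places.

(-12.303, -15.994, -11.688)

m · n = (-22)·(-20) + (-20)·(-26) + 4·(-19) = 440 + 520 - 76 = 884
|n|² = 400 + 676 + 361 = 1437
proj_n m = (884/1437) · (-20, -26, -19) ≈ (-12.303, -15.994, -11.688)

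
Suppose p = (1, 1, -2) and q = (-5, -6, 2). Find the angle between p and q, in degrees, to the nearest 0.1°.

p · q = 1·(-5) + 1·(-6) + (-2)·2 = -5 - 6 - 4 = -15
|p|² = 1 + 1 + 4 = 6,  |p| = √6 ≈ 2.449490
|q|² = 25 + 36 + 4 = 65,  |q| = √65 ≈ 8.062258
cos θ = -15 / (2.449490 · 8.062258) ≈ -0.75955
θ = arccos(-0.75955) ≈ 139.4°

139.4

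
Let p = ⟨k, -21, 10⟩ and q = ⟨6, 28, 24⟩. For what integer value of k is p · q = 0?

58

p · q = k·6 + (-21)·28 + 10·24 = -348 + 6k
Set equal to 0: 6k = 348, so k = 58.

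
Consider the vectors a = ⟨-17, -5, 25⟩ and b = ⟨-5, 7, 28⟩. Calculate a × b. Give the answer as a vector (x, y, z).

i: (-5)·28 - 25·7 = -140 - 175 = -315
j: 25·(-5) - (-17)·28 = -125 - (-476) = 351
k: (-17)·7 - (-5)·(-5) = -119 - 25 = -144
a × b = (-315, 351, -144)

(-315, 351, -144)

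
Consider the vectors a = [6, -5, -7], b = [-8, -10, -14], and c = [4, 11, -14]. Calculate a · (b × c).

b × c:
i: (-10)·(-14) - (-14)·11 = 140 - (-154) = 294
j: (-14)·4 - (-8)·(-14) = -56 - 112 = -168
k: (-8)·11 - (-10)·4 = -88 - (-40) = -48
b × c = (294, -168, -48)
a · (b × c) = 6·294 + (-5)·(-168) + (-7)·(-48) = 1764 + 840 + 336 = 2940

2940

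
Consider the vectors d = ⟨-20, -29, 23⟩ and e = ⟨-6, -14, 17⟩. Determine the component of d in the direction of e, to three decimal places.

d · e = (-20)·(-6) + (-29)·(-14) + 23·17 = 120 + 406 + 391 = 917
|e| = √(36 + 196 + 289) = √521 ≈ 22.8254
comp_e d = 917 / √521 ≈ 40.174

40.174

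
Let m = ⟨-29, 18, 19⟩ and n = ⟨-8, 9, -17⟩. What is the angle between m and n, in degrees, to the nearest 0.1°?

85.0

m · n = (-29)·(-8) + 18·9 + 19·(-17) = 232 + 162 - 323 = 71
|m|² = 841 + 324 + 361 = 1526,  |m| = √1526 ≈ 39.064050
|n|² = 64 + 81 + 289 = 434,  |n| = √434 ≈ 20.832667
cos θ = 71 / (39.064050 · 20.832667) ≈ 0.08724
θ = arccos(0.08724) ≈ 85.0°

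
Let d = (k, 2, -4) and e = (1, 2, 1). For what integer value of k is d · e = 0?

d · e = k·1 + 2·2 + (-4)·1 = 0 + 1k
Set equal to 0: 1k = 0, so k = 0.

0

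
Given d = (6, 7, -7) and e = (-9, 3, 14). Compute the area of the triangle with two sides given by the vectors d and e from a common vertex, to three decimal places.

i: 7·14 - (-7)·3 = 98 - (-21) = 119
j: (-7)·(-9) - 6·14 = 63 - 84 = -21
k: 6·3 - 7·(-9) = 18 - (-63) = 81
d × e = (119, -21, 81)
|d × e| = √(119² + (-21)² + 81²) = √21163 ≈ 145.4751
area = ½ · 145.4751 ≈ 72.738

72.738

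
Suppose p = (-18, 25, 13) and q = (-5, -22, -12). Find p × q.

i: 25·(-12) - 13·(-22) = -300 - (-286) = -14
j: 13·(-5) - (-18)·(-12) = -65 - 216 = -281
k: (-18)·(-22) - 25·(-5) = 396 - (-125) = 521
p × q = (-14, -281, 521)

(-14, -281, 521)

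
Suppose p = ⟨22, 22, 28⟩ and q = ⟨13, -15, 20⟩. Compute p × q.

(860, -76, -616)

i: 22·20 - 28·(-15) = 440 - (-420) = 860
j: 28·13 - 22·20 = 364 - 440 = -76
k: 22·(-15) - 22·13 = -330 - 286 = -616
p × q = (860, -76, -616)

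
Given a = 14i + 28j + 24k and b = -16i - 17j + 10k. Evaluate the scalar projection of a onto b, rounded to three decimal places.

a · b = 14·(-16) + 28·(-17) + 24·10 = -224 - 476 + 240 = -460
|b| = √(256 + 289 + 100) = √645 ≈ 25.3969
comp_b a = -460 / √645 ≈ -18.112

-18.112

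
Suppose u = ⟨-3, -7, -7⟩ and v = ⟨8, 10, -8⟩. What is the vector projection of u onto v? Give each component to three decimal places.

(-1.333, -1.667, 1.333)

u · v = (-3)·8 + (-7)·10 + (-7)·(-8) = -24 - 70 + 56 = -38
|v|² = 64 + 100 + 64 = 228
proj_v u = (-38/228) · (8, 10, -8) ≈ (-1.333, -1.667, 1.333)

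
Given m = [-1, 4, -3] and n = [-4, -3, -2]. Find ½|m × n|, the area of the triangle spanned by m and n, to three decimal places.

i: 4·(-2) - (-3)·(-3) = -8 - 9 = -17
j: (-3)·(-4) - (-1)·(-2) = 12 - 2 = 10
k: (-1)·(-3) - 4·(-4) = 3 - (-16) = 19
m × n = (-17, 10, 19)
|m × n| = √((-17)² + 10² + 19²) = √750 ≈ 27.3861
area = ½ · 27.3861 ≈ 13.693

13.693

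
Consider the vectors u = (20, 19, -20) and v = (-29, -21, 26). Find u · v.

-1499

u · v = 20·(-29) + 19·(-21) + (-20)·26 = -580 - 399 - 520 = -1499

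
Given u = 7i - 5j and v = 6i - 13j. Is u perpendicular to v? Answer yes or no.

no

u · v = 7·6 + (-5)·(-13) = 42 + 65 = 107
Nonzero, so the vectors are not orthogonal.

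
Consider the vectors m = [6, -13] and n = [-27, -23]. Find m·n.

137

m · n = 6·(-27) + (-13)·(-23) = -162 + 299 = 137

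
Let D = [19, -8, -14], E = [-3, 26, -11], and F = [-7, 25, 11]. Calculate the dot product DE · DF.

1769

DE = E − D = (-22, 34, 3)
DF = F − D = (-26, 33, 25)
DE · DF = (-22)·(-26) + 34·33 + 3·25 = 572 + 1122 + 75 = 1769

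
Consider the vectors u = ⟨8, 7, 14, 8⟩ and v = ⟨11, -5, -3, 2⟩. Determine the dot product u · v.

u · v = 8·11 + 7·(-5) + 14·(-3) + 8·2 = 88 - 35 - 42 + 16 = 27

27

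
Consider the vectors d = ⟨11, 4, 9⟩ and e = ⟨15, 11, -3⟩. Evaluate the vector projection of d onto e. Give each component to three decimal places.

d · e = 11·15 + 4·11 + 9·(-3) = 165 + 44 - 27 = 182
|e|² = 225 + 121 + 9 = 355
proj_e d = (182/355) · (15, 11, -3) ≈ (7.690, 5.639, -1.538)

(7.690, 5.639, -1.538)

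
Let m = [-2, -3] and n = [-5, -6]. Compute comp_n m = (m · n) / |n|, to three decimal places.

3.585

m · n = (-2)·(-5) + (-3)·(-6) = 10 + 18 = 28
|n| = √(25 + 36) = √61 ≈ 7.8102
comp_n m = 28 / √61 ≈ 3.585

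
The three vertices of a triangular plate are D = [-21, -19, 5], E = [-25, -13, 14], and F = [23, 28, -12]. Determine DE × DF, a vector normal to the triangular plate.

(-525, 328, -452)

DE = (-4, 6, 9)
DF = (44, 47, -17)
i: 6·(-17) - 9·47 = -102 - 423 = -525
j: 9·44 - (-4)·(-17) = 396 - 68 = 328
k: (-4)·47 - 6·44 = -188 - 264 = -452
DE × DF = (-525, 328, -452)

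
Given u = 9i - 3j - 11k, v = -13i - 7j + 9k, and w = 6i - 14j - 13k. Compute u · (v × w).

-166

v × w:
i: (-7)·(-13) - 9·(-14) = 91 - (-126) = 217
j: 9·6 - (-13)·(-13) = 54 - 169 = -115
k: (-13)·(-14) - (-7)·6 = 182 - (-42) = 224
v × w = (217, -115, 224)
u · (v × w) = 9·217 + (-3)·(-115) + (-11)·224 = 1953 + 345 - 2464 = -166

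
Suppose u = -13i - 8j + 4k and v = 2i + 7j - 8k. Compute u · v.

-114

u · v = (-13)·2 + (-8)·7 + 4·(-8) = -26 - 56 - 32 = -114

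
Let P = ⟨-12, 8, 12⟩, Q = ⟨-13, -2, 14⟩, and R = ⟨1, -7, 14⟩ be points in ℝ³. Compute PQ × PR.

PQ = (-1, -10, 2)
PR = (13, -15, 2)
i: (-10)·2 - 2·(-15) = -20 - (-30) = 10
j: 2·13 - (-1)·2 = 26 - (-2) = 28
k: (-1)·(-15) - (-10)·13 = 15 - (-130) = 145
PQ × PR = (10, 28, 145)

(10, 28, 145)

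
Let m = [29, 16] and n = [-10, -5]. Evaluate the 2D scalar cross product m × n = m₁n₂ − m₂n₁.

29·(-5) - 16·(-10) = -145 - (-160) = 15

15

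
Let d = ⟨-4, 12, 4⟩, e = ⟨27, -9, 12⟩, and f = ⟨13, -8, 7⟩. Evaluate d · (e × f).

-924

e × f:
i: (-9)·7 - 12·(-8) = -63 - (-96) = 33
j: 12·13 - 27·7 = 156 - 189 = -33
k: 27·(-8) - (-9)·13 = -216 - (-117) = -99
e × f = (33, -33, -99)
d · (e × f) = (-4)·33 + 12·(-33) + 4·(-99) = -132 - 396 - 396 = -924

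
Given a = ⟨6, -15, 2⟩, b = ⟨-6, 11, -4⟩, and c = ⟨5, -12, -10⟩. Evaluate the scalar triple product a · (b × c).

b × c:
i: 11·(-10) - (-4)·(-12) = -110 - 48 = -158
j: (-4)·5 - (-6)·(-10) = -20 - 60 = -80
k: (-6)·(-12) - 11·5 = 72 - 55 = 17
b × c = (-158, -80, 17)
a · (b × c) = 6·(-158) + (-15)·(-80) + 2·17 = -948 + 1200 + 34 = 286

286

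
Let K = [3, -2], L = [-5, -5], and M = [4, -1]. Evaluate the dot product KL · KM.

-11

KL = L − K = (-8, -3)
KM = M − K = (1, 1)
KL · KM = (-8)·1 + (-3)·1 = -8 - 3 = -11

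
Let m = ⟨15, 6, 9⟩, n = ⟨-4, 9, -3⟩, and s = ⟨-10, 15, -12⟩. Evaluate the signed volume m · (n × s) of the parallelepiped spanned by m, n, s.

n × s:
i: 9·(-12) - (-3)·15 = -108 - (-45) = -63
j: (-3)·(-10) - (-4)·(-12) = 30 - 48 = -18
k: (-4)·15 - 9·(-10) = -60 - (-90) = 30
n × s = (-63, -18, 30)
m · (n × s) = 15·(-63) + 6·(-18) + 9·30 = -945 - 108 + 270 = -783

-783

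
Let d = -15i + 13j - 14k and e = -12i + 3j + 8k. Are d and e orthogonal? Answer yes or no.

no

d · e = (-15)·(-12) + 13·3 + (-14)·8 = 180 + 39 - 112 = 107
Nonzero, so the vectors are not orthogonal.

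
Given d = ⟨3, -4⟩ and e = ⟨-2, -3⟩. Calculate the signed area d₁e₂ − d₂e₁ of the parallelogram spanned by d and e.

3·(-3) - (-4)·(-2) = -9 - 8 = -17

-17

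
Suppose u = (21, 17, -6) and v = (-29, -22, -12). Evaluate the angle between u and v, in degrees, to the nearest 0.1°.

149.2

u · v = 21·(-29) + 17·(-22) + (-6)·(-12) = -609 - 374 + 72 = -911
|u|² = 441 + 289 + 36 = 766,  |u| = √766 ≈ 27.676705
|v|² = 841 + 484 + 144 = 1469,  |v| = √1469 ≈ 38.327536
cos θ = -911 / (27.676705 · 38.327536) ≈ -0.85880
θ = arccos(-0.85880) ≈ 149.2°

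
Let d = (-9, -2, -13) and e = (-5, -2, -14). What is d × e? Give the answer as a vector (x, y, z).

(2, -61, 8)

i: (-2)·(-14) - (-13)·(-2) = 28 - 26 = 2
j: (-13)·(-5) - (-9)·(-14) = 65 - 126 = -61
k: (-9)·(-2) - (-2)·(-5) = 18 - 10 = 8
d × e = (2, -61, 8)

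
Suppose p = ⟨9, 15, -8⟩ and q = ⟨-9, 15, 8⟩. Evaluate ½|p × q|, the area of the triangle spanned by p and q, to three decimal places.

180.624

i: 15·8 - (-8)·15 = 120 - (-120) = 240
j: (-8)·(-9) - 9·8 = 72 - 72 = 0
k: 9·15 - 15·(-9) = 135 - (-135) = 270
p × q = (240, 0, 270)
|p × q| = √(240² + 0² + 270²) = √130500 ≈ 361.2478
area = ½ · 361.2478 ≈ 180.624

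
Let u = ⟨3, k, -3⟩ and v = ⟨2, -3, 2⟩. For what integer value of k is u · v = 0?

0

u · v = 3·2 + k·(-3) + (-3)·2 = 0 - 3k
Set equal to 0: -3k = 0, so k = 0.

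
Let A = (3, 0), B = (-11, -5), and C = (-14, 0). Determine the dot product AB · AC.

AB = B − A = (-14, -5)
AC = C − A = (-17, 0)
AB · AC = (-14)·(-17) + (-5)·0 = 238 + 0 = 238

238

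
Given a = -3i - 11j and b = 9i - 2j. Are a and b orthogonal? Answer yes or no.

a · b = (-3)·9 + (-11)·(-2) = -27 + 22 = -5
Nonzero, so the vectors are not orthogonal.

no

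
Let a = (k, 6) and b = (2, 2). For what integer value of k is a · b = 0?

a · b = k·2 + 6·2 = 12 + 2k
Set equal to 0: 2k = -12, so k = -6.

-6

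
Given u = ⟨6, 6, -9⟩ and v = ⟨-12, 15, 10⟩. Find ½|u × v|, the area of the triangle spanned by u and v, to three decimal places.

i: 6·10 - (-9)·15 = 60 - (-135) = 195
j: (-9)·(-12) - 6·10 = 108 - 60 = 48
k: 6·15 - 6·(-12) = 90 - (-72) = 162
u × v = (195, 48, 162)
|u × v| = √(195² + 48² + 162²) = √66573 ≈ 258.0174
area = ½ · 258.0174 ≈ 129.009

129.009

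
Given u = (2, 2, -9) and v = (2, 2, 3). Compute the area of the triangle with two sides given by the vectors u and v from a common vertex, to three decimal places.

i: 2·3 - (-9)·2 = 6 - (-18) = 24
j: (-9)·2 - 2·3 = -18 - 6 = -24
k: 2·2 - 2·2 = 4 - 4 = 0
u × v = (24, -24, 0)
|u × v| = √(24² + (-24)² + 0²) = √1152 ≈ 33.9411
area = ½ · 33.9411 ≈ 16.971

16.971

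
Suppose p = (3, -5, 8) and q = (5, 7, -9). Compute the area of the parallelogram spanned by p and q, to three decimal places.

82.012

i: (-5)·(-9) - 8·7 = 45 - 56 = -11
j: 8·5 - 3·(-9) = 40 - (-27) = 67
k: 3·7 - (-5)·5 = 21 - (-25) = 46
p × q = (-11, 67, 46)
|p × q| = √((-11)² + 67² + 46²) = √6726 ≈ 82.0122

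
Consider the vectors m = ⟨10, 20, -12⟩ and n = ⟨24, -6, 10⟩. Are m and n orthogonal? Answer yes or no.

yes

m · n = 10·24 + 20·(-6) + (-12)·10 = 240 - 120 - 120 = 0
Zero, so the vectors are orthogonal.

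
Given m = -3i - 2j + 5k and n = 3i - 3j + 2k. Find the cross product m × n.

(11, 21, 15)

i: (-2)·2 - 5·(-3) = -4 - (-15) = 11
j: 5·3 - (-3)·2 = 15 - (-6) = 21
k: (-3)·(-3) - (-2)·3 = 9 - (-6) = 15
m × n = (11, 21, 15)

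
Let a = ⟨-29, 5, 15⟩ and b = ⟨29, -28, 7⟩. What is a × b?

i: 5·7 - 15·(-28) = 35 - (-420) = 455
j: 15·29 - (-29)·7 = 435 - (-203) = 638
k: (-29)·(-28) - 5·29 = 812 - 145 = 667
a × b = (455, 638, 667)

(455, 638, 667)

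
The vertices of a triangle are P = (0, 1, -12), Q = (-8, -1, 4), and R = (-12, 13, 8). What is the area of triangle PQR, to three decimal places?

131.575

PQ = (-8, -2, 16),  PR = (-12, 12, 20)
i: (-2)·20 - 16·12 = -40 - 192 = -232
j: 16·(-12) - (-8)·20 = -192 - (-160) = -32
k: (-8)·12 - (-2)·(-12) = -96 - 24 = -120
PQ × PR = (-232, -32, -120)
|PQ × PR| = √69248 ≈ 263.1501
area = ½ · 263.1501 ≈ 131.575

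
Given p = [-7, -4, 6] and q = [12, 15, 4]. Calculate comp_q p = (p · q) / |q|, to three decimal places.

-6.116

p · q = (-7)·12 + (-4)·15 + 6·4 = -84 - 60 + 24 = -120
|q| = √(144 + 225 + 16) = √385 ≈ 19.6214
comp_q p = -120 / √385 ≈ -6.116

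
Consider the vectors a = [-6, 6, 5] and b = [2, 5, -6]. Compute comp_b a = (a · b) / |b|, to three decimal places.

-1.488

a · b = (-6)·2 + 6·5 + 5·(-6) = -12 + 30 - 30 = -12
|b| = √(4 + 25 + 36) = √65 ≈ 8.0623
comp_b a = -12 / √65 ≈ -1.488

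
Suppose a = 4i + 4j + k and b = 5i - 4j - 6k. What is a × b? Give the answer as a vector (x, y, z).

i: 4·(-6) - 1·(-4) = -24 - (-4) = -20
j: 1·5 - 4·(-6) = 5 - (-24) = 29
k: 4·(-4) - 4·5 = -16 - 20 = -36
a × b = (-20, 29, -36)

(-20, 29, -36)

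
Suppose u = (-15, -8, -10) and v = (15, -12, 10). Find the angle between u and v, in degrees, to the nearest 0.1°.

u · v = (-15)·15 + (-8)·(-12) + (-10)·10 = -225 + 96 - 100 = -229
|u|² = 225 + 64 + 100 = 389,  |u| = √389 ≈ 19.723083
|v|² = 225 + 144 + 100 = 469,  |v| = √469 ≈ 21.656408
cos θ = -229 / (19.723083 · 21.656408) ≈ -0.53614
θ = arccos(-0.53614) ≈ 122.4°

122.4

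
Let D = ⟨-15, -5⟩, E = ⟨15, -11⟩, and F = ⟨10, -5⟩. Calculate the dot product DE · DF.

750

DE = E − D = (30, -6)
DF = F − D = (25, 0)
DE · DF = 30·25 + (-6)·0 = 750 + 0 = 750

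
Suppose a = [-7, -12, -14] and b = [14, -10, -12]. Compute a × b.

(4, -280, 238)

i: (-12)·(-12) - (-14)·(-10) = 144 - 140 = 4
j: (-14)·14 - (-7)·(-12) = -196 - 84 = -280
k: (-7)·(-10) - (-12)·14 = 70 - (-168) = 238
a × b = (4, -280, 238)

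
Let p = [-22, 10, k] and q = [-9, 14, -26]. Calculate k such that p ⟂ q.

13

p · q = (-22)·(-9) + 10·14 + k·(-26) = 338 - 26k
Set equal to 0: -26k = -338, so k = 13.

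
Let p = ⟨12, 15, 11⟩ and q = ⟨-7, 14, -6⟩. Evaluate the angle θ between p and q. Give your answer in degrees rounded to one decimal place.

p · q = 12·(-7) + 15·14 + 11·(-6) = -84 + 210 - 66 = 60
|p|² = 144 + 225 + 121 = 490,  |p| = √490 ≈ 22.135944
|q|² = 49 + 196 + 36 = 281,  |q| = √281 ≈ 16.763055
cos θ = 60 / (22.135944 · 16.763055) ≈ 0.16170
θ = arccos(0.16170) ≈ 80.7°

80.7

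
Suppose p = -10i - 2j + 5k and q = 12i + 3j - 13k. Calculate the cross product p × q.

i: (-2)·(-13) - 5·3 = 26 - 15 = 11
j: 5·12 - (-10)·(-13) = 60 - 130 = -70
k: (-10)·3 - (-2)·12 = -30 - (-24) = -6
p × q = (11, -70, -6)

(11, -70, -6)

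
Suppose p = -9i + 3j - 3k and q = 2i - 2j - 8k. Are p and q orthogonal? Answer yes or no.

p · q = (-9)·2 + 3·(-2) + (-3)·(-8) = -18 - 6 + 24 = 0
Zero, so the vectors are orthogonal.

yes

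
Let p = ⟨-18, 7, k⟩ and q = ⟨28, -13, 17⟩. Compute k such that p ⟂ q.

35

p · q = (-18)·28 + 7·(-13) + k·17 = -595 + 17k
Set equal to 0: 17k = 595, so k = 35.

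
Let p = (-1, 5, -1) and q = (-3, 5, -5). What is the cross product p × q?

i: 5·(-5) - (-1)·5 = -25 - (-5) = -20
j: (-1)·(-3) - (-1)·(-5) = 3 - 5 = -2
k: (-1)·5 - 5·(-3) = -5 - (-15) = 10
p × q = (-20, -2, 10)

(-20, -2, 10)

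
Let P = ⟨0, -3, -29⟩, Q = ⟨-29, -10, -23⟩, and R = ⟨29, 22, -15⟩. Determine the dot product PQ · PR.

PQ = Q − P = (-29, -7, 6)
PR = R − P = (29, 25, 14)
PQ · PR = (-29)·29 + (-7)·25 + 6·14 = -841 - 175 + 84 = -932

-932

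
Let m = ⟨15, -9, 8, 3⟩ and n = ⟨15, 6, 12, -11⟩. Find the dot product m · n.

234

m · n = 15·15 + (-9)·6 + 8·12 + 3·(-11) = 225 - 54 + 96 - 33 = 234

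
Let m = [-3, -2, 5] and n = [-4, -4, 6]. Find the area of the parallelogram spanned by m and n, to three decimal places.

i: (-2)·6 - 5·(-4) = -12 - (-20) = 8
j: 5·(-4) - (-3)·6 = -20 - (-18) = -2
k: (-3)·(-4) - (-2)·(-4) = 12 - 8 = 4
m × n = (8, -2, 4)
|m × n| = √(8² + (-2)² + 4²) = √84 ≈ 9.1652

9.165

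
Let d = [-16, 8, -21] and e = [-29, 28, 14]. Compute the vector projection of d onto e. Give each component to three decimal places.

d · e = (-16)·(-29) + 8·28 + (-21)·14 = 464 + 224 - 294 = 394
|e|² = 841 + 784 + 196 = 1821
proj_e d = (394/1821) · (-29, 28, 14) ≈ (-6.275, 6.058, 3.029)

(-6.275, 6.058, 3.029)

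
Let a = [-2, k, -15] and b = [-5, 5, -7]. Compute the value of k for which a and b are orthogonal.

-23

a · b = (-2)·(-5) + k·5 + (-15)·(-7) = 115 + 5k
Set equal to 0: 5k = -115, so k = -23.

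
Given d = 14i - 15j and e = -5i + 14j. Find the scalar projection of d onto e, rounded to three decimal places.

-18.835

d · e = 14·(-5) + (-15)·14 = -70 - 210 = -280
|e| = √(25 + 196) = √221 ≈ 14.8661
comp_e d = -280 / √221 ≈ -18.835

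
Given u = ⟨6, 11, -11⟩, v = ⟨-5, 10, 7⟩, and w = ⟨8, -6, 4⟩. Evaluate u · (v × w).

1878

v × w:
i: 10·4 - 7·(-6) = 40 - (-42) = 82
j: 7·8 - (-5)·4 = 56 - (-20) = 76
k: (-5)·(-6) - 10·8 = 30 - 80 = -50
v × w = (82, 76, -50)
u · (v × w) = 6·82 + 11·76 + (-11)·(-50) = 492 + 836 + 550 = 1878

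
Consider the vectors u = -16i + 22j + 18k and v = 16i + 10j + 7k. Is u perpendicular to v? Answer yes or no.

u · v = (-16)·16 + 22·10 + 18·7 = -256 + 220 + 126 = 90
Nonzero, so the vectors are not orthogonal.

no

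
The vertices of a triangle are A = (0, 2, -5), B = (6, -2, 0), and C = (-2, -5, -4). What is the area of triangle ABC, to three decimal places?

30.484

AB = (6, -4, 5),  AC = (-2, -7, 1)
i: (-4)·1 - 5·(-7) = -4 - (-35) = 31
j: 5·(-2) - 6·1 = -10 - 6 = -16
k: 6·(-7) - (-4)·(-2) = -42 - 8 = -50
AB × AC = (31, -16, -50)
|AB × AC| = √3717 ≈ 60.9672
area = ½ · 60.9672 ≈ 30.484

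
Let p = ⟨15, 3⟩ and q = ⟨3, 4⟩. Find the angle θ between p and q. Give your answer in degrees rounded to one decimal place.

41.8

p · q = 15·3 + 3·4 = 45 + 12 = 57
|p|² = 225 + 9 = 234,  |p| = √234 ≈ 15.297059
|q|² = 9 + 16 = 25,  |q| = √25 ≈ 5.000000
cos θ = 57 / (15.297059 · 5.000000) ≈ 0.74524
θ = arccos(0.74524) ≈ 41.8°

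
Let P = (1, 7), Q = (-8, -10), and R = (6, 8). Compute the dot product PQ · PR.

-62

PQ = Q − P = (-9, -17)
PR = R − P = (5, 1)
PQ · PR = (-9)·5 + (-17)·1 = -45 - 17 = -62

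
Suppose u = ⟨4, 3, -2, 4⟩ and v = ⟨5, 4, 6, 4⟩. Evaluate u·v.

u · v = 4·5 + 3·4 + (-2)·6 + 4·4 = 20 + 12 - 12 + 16 = 36

36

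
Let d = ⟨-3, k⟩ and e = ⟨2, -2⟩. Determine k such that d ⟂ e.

-3

d · e = (-3)·2 + k·(-2) = -6 - 2k
Set equal to 0: -2k = 6, so k = -3.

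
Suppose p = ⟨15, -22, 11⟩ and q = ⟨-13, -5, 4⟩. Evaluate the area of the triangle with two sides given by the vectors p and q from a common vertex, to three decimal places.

i: (-22)·4 - 11·(-5) = -88 - (-55) = -33
j: 11·(-13) - 15·4 = -143 - 60 = -203
k: 15·(-5) - (-22)·(-13) = -75 - 286 = -361
p × q = (-33, -203, -361)
|p × q| = √((-33)² + (-203)² + (-361)²) = √172619 ≈ 415.4744
area = ½ · 415.4744 ≈ 207.737

207.737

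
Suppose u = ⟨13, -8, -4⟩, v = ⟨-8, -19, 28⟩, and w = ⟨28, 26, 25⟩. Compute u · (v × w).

v × w:
i: (-19)·25 - 28·26 = -475 - 728 = -1203
j: 28·28 - (-8)·25 = 784 - (-200) = 984
k: (-8)·26 - (-19)·28 = -208 - (-532) = 324
v × w = (-1203, 984, 324)
u · (v × w) = 13·(-1203) + (-8)·984 + (-4)·324 = -15639 - 7872 - 1296 = -24807

-24807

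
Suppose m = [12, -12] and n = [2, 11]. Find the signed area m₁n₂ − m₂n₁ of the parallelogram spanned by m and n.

12·11 - (-12)·2 = 132 - (-24) = 156

156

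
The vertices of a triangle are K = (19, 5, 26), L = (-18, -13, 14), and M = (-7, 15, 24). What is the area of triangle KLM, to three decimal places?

KL = (-37, -18, -12),  KM = (-26, 10, -2)
i: (-18)·(-2) - (-12)·10 = 36 - (-120) = 156
j: (-12)·(-26) - (-37)·(-2) = 312 - 74 = 238
k: (-37)·10 - (-18)·(-26) = -370 - 468 = -838
KL × KM = (156, 238, -838)
|KL × KM| = √783224 ≈ 884.9994
area = ½ · 884.9994 ≈ 442.500

442.500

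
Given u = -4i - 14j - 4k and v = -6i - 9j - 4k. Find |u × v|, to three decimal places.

52.612

i: (-14)·(-4) - (-4)·(-9) = 56 - 36 = 20
j: (-4)·(-6) - (-4)·(-4) = 24 - 16 = 8
k: (-4)·(-9) - (-14)·(-6) = 36 - 84 = -48
u × v = (20, 8, -48)
|u × v| = √(20² + 8² + (-48)²) = √2768 ≈ 52.6118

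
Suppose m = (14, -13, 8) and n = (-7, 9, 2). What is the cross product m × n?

(-98, -84, 35)

i: (-13)·2 - 8·9 = -26 - 72 = -98
j: 8·(-7) - 14·2 = -56 - 28 = -84
k: 14·9 - (-13)·(-7) = 126 - 91 = 35
m × n = (-98, -84, 35)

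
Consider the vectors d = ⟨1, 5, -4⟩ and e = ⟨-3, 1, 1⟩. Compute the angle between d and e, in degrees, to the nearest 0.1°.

d · e = 1·(-3) + 5·1 + (-4)·1 = -3 + 5 - 4 = -2
|d|² = 1 + 25 + 16 = 42,  |d| = √42 ≈ 6.480741
|e|² = 9 + 1 + 1 = 11,  |e| = √11 ≈ 3.316625
cos θ = -2 / (6.480741 · 3.316625) ≈ -0.09305
θ = arccos(-0.09305) ≈ 95.3°

95.3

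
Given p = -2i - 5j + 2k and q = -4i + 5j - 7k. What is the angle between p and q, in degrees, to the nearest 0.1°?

p · q = (-2)·(-4) + (-5)·5 + 2·(-7) = 8 - 25 - 14 = -31
|p|² = 4 + 25 + 4 = 33,  |p| = √33 ≈ 5.744563
|q|² = 16 + 25 + 49 = 90,  |q| = √90 ≈ 9.486833
cos θ = -31 / (5.744563 · 9.486833) ≈ -0.56883
θ = arccos(-0.56883) ≈ 124.7°

124.7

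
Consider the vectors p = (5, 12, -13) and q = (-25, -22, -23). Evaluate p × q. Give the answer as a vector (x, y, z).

i: 12·(-23) - (-13)·(-22) = -276 - 286 = -562
j: (-13)·(-25) - 5·(-23) = 325 - (-115) = 440
k: 5·(-22) - 12·(-25) = -110 - (-300) = 190
p × q = (-562, 440, 190)

(-562, 440, 190)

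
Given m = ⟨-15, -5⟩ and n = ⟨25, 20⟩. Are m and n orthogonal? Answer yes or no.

no

m · n = (-15)·25 + (-5)·20 = -375 - 100 = -475
Nonzero, so the vectors are not orthogonal.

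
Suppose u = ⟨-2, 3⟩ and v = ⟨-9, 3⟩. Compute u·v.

27

u · v = (-2)·(-9) + 3·3 = 18 + 9 = 27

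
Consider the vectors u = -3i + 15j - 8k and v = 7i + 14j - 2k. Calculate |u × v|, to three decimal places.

179.379

i: 15·(-2) - (-8)·14 = -30 - (-112) = 82
j: (-8)·7 - (-3)·(-2) = -56 - 6 = -62
k: (-3)·14 - 15·7 = -42 - 105 = -147
u × v = (82, -62, -147)
|u × v| = √(82² + (-62)² + (-147)²) = √32177 ≈ 179.3795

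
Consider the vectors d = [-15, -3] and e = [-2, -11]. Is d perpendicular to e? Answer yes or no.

d · e = (-15)·(-2) + (-3)·(-11) = 30 + 33 = 63
Nonzero, so the vectors are not orthogonal.

no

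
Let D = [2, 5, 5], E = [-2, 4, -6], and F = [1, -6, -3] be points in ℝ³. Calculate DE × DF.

(-113, -21, 43)

DE = (-4, -1, -11)
DF = (-1, -11, -8)
i: (-1)·(-8) - (-11)·(-11) = 8 - 121 = -113
j: (-11)·(-1) - (-4)·(-8) = 11 - 32 = -21
k: (-4)·(-11) - (-1)·(-1) = 44 - 1 = 43
DE × DF = (-113, -21, 43)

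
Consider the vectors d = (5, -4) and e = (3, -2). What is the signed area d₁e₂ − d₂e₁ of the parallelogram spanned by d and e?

5·(-2) - (-4)·3 = -10 - (-12) = 2

2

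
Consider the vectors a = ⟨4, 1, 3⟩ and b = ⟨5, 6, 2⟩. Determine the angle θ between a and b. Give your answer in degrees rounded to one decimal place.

38.9

a · b = 4·5 + 1·6 + 3·2 = 20 + 6 + 6 = 32
|a|² = 16 + 1 + 9 = 26,  |a| = √26 ≈ 5.099020
|b|² = 25 + 36 + 4 = 65,  |b| = √65 ≈ 8.062258
cos θ = 32 / (5.099020 · 8.062258) ≈ 0.77841
θ = arccos(0.77841) ≈ 38.9°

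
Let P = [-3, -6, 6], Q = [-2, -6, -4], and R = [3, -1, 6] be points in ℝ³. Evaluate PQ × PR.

(50, -60, 5)

PQ = (1, 0, -10)
PR = (6, 5, 0)
i: 0·0 - (-10)·5 = 0 - (-50) = 50
j: (-10)·6 - 1·0 = -60 - 0 = -60
k: 1·5 - 0·6 = 5 - 0 = 5
PQ × PR = (50, -60, 5)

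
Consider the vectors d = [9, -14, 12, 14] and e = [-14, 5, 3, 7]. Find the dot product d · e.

-62

d · e = 9·(-14) + (-14)·5 + 12·3 + 14·7 = -126 - 70 + 36 + 98 = -62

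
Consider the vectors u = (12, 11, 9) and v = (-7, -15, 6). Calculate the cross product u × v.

i: 11·6 - 9·(-15) = 66 - (-135) = 201
j: 9·(-7) - 12·6 = -63 - 72 = -135
k: 12·(-15) - 11·(-7) = -180 - (-77) = -103
u × v = (201, -135, -103)

(201, -135, -103)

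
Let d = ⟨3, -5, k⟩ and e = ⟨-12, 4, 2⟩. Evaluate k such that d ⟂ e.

d · e = 3·(-12) + (-5)·4 + k·2 = -56 + 2k
Set equal to 0: 2k = 56, so k = 28.

28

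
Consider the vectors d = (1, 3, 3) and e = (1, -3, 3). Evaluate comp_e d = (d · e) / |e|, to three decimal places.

d · e = 1·1 + 3·(-3) + 3·3 = 1 - 9 + 9 = 1
|e| = √(1 + 9 + 9) = √19 ≈ 4.3589
comp_e d = 1 / √19 ≈ 0.229

0.229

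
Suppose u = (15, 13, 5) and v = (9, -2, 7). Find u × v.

(101, -60, -147)

i: 13·7 - 5·(-2) = 91 - (-10) = 101
j: 5·9 - 15·7 = 45 - 105 = -60
k: 15·(-2) - 13·9 = -30 - 117 = -147
u × v = (101, -60, -147)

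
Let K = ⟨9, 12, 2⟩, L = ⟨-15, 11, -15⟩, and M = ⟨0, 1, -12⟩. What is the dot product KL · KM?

465

KL = L − K = (-24, -1, -17)
KM = M − K = (-9, -11, -14)
KL · KM = (-24)·(-9) + (-1)·(-11) + (-17)·(-14) = 216 + 11 + 238 = 465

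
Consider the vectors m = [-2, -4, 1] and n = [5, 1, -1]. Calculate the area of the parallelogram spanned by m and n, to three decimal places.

i: (-4)·(-1) - 1·1 = 4 - 1 = 3
j: 1·5 - (-2)·(-1) = 5 - 2 = 3
k: (-2)·1 - (-4)·5 = -2 - (-20) = 18
m × n = (3, 3, 18)
|m × n| = √(3² + 3² + 18²) = √342 ≈ 18.4932

18.493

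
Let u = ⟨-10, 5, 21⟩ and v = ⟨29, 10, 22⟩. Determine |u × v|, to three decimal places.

i: 5·22 - 21·10 = 110 - 210 = -100
j: 21·29 - (-10)·22 = 609 - (-220) = 829
k: (-10)·10 - 5·29 = -100 - 145 = -245
u × v = (-100, 829, -245)
|u × v| = √((-100)² + 829² + (-245)²) = √757266 ≈ 870.2103

870.210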